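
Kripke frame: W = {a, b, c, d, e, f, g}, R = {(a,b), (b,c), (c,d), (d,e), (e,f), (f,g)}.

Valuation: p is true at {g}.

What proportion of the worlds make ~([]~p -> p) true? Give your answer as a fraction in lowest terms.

5/7

a: []~p -> p is F. ✓
b: []~p -> p is F. ✓
c: []~p -> p is F. ✓
d: []~p -> p is F. ✓
e: []~p -> p is F. ✓
f: []~p -> p is T. ✗
g: []~p -> p is T. ✗
That's 5 of 7 worlds, so 5/7.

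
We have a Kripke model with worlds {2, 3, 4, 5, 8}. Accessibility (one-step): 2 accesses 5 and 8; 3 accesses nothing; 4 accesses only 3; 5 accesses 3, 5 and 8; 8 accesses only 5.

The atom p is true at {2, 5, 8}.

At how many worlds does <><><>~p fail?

2: successors {5, 8}; <><>~p there: 5:T, 8:T. ✓
3: no successors, so <><><>~p fails. ✗
4: successors {3}; <><>~p there: 3:F. ✗
5: successors {3, 5, 8}; <><>~p there: 3:F, 5:T, 8:T. ✓
8: successors {5}; <><>~p there: 5:T. ✓
Satisfying worlds: {2, 5, 8}.
So <><><>~p fails at the other 2 worlds.

2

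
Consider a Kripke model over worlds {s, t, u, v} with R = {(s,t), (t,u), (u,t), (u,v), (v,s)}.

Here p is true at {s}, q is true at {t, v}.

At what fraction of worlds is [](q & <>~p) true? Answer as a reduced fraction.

s: successors {t}; q & <>~p there: t:T. ✓
t: successors {u}; q & <>~p there: u:F. ✗
u: successors {t, v}; q & <>~p there: t:T, v:F. ✗
v: successors {s}; q & <>~p there: s:F. ✗
That's 1 of 4 worlds, so 1/4.

1/4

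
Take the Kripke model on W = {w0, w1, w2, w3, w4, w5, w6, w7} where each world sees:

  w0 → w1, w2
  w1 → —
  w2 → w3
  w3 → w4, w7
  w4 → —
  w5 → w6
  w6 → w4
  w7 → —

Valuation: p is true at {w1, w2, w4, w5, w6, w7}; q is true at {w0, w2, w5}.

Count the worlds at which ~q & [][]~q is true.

5

w0: ~q is F, [][]~q is T. ✗
w1: ~q is T, [][]~q is T. ✓
w2: ~q is F, [][]~q is T. ✗
w3: ~q is T, [][]~q is T. ✓
w4: ~q is T, [][]~q is T. ✓
w5: ~q is F, [][]~q is T. ✗
w6: ~q is T, [][]~q is T. ✓
w7: ~q is T, [][]~q is T. ✓
Satisfying worlds: {w1, w3, w4, w6, w7}.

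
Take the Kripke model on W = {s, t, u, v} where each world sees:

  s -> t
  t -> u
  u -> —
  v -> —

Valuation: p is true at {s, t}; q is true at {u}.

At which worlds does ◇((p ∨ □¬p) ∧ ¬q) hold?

s: successors {t}; (p ∨ □¬p) ∧ ¬q there: t:T. ✓
t: successors {u}; (p ∨ □¬p) ∧ ¬q there: u:F. ✗
u: no successors, so ◇((p ∨ □¬p) ∧ ¬q) fails. ✗
v: no successors, so ◇((p ∨ □¬p) ∧ ¬q) fails. ✗

{s}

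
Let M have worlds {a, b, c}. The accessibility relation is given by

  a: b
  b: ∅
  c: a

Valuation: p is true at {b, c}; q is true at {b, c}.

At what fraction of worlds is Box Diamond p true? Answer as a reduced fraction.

a: successors {b}; Diamond p there: b:F. ✗
b: no successors, so Box Diamond p holds vacuously. ✓
c: successors {a}; Diamond p there: a:T. ✓
That's 2 of 3 worlds, so 2/3.

2/3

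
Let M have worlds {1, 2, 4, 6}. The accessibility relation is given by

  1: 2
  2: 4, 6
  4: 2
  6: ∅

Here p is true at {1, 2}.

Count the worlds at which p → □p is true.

1: p is T, □p is T. ✓
2: p is T, □p is F. ✗
4: p is F, □p is T. ✓
6: p is F, □p is T. ✓
Satisfying worlds: {1, 4, 6}.

3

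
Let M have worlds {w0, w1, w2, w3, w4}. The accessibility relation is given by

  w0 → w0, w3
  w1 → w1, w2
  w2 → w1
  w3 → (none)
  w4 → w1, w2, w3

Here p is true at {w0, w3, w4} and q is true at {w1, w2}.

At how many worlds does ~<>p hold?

w0: <>p is T. ✗
w1: <>p is F. ✓
w2: <>p is F. ✓
w3: <>p is F. ✓
w4: <>p is T. ✗
Satisfying worlds: {w1, w2, w3}.

3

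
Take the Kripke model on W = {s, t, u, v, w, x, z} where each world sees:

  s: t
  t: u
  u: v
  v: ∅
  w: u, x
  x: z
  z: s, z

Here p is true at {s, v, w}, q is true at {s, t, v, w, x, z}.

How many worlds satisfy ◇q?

5

s: successors {t}; q there: t:T. ✓
t: successors {u}; q there: u:F. ✗
u: successors {v}; q there: v:T. ✓
v: no successors, so ◇q fails. ✗
w: successors {u, x}; q there: u:F, x:T. ✓
x: successors {z}; q there: z:T. ✓
z: successors {s, z}; q there: s:T, z:T. ✓
Satisfying worlds: {s, u, w, x, z}.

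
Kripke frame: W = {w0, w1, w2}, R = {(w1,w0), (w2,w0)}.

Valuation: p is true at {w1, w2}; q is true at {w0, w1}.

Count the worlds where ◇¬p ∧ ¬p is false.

w0: ◇¬p is F, ¬p is T. ✗
w1: ◇¬p is T, ¬p is F. ✗
w2: ◇¬p is T, ¬p is F. ✗
Satisfying worlds: ∅.
So ◇¬p ∧ ¬p fails at the other 3 worlds.

3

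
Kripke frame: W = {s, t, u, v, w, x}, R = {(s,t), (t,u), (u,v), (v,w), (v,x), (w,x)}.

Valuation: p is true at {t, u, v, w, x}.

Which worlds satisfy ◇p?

s: successors {t}; p there: t:T. ✓
t: successors {u}; p there: u:T. ✓
u: successors {v}; p there: v:T. ✓
v: successors {w, x}; p there: w:T, x:T. ✓
w: successors {x}; p there: x:T. ✓
x: no successors, so ◇p fails. ✗

{s, t, u, v, w}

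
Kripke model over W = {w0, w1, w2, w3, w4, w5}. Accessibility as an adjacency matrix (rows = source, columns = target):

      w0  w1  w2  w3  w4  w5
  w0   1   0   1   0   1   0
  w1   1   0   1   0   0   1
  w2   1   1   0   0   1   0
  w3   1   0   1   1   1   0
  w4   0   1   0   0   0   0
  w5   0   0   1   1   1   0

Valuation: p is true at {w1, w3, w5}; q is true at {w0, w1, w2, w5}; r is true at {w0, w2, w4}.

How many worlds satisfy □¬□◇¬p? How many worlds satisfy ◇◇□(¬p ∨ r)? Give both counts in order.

For □¬□◇¬p:
w0: successors {w0, w2, w4}; ¬□◇¬p there: w0:T, w2:T, w4:F. ✗
w1: successors {w0, w2, w5}; ¬□◇¬p there: w0:T, w2:T, w5:T. ✓
w2: successors {w0, w1, w4}; ¬□◇¬p there: w0:T, w1:F, w4:F. ✗
w3: successors {w0, w2, w3, w4}; ¬□◇¬p there: w0:T, w2:T, w3:T, w4:F. ✗
w4: successors {w1}; ¬□◇¬p there: w1:F. ✗
w5: successors {w2, w3, w4}; ¬□◇¬p there: w2:T, w3:T, w4:F. ✗
— 1 world.
For ◇◇□(¬p ∨ r):
w0: successors {w0, w2, w4}; ◇□(¬p ∨ r) there: w0:T, w2:T, w4:F. ✓
w1: successors {w0, w2, w5}; ◇□(¬p ∨ r) there: w0:T, w2:T, w5:F. ✓
w2: successors {w0, w1, w4}; ◇□(¬p ∨ r) there: w0:T, w1:T, w4:F. ✓
w3: successors {w0, w2, w3, w4}; ◇□(¬p ∨ r) there: w0:T, w2:T, w3:T, w4:F. ✓
w4: successors {w1}; ◇□(¬p ∨ r) there: w1:T. ✓
w5: successors {w2, w3, w4}; ◇□(¬p ∨ r) there: w2:T, w3:T, w4:F. ✓
— 6 worlds.

1 and 6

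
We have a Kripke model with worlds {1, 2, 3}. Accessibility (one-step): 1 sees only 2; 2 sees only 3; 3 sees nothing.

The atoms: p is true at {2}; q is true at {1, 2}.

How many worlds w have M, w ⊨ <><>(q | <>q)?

0

1: successors {2}; <>(q | <>q) there: 2:F. ✗
2: successors {3}; <>(q | <>q) there: 3:F. ✗
3: no successors, so <><>(q | <>q) fails. ✗
Satisfying worlds: ∅.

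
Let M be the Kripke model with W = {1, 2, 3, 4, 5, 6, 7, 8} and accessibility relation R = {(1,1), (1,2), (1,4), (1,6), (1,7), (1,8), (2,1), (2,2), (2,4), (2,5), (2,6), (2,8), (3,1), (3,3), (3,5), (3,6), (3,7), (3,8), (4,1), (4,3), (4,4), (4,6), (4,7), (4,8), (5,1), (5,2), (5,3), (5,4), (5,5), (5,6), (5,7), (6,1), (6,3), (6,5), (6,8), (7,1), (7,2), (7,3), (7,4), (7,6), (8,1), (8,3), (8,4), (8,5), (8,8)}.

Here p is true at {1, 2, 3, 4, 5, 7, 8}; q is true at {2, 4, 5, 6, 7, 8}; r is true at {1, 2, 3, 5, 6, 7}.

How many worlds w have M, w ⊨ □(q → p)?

2

1: successors {1, 2, 4, 6, 7, 8}; q → p there: 1:T, 2:T, 4:T, 6:F, 7:T, 8:T. ✗
2: successors {1, 2, 4, 5, 6, 8}; q → p there: 1:T, 2:T, 4:T, 5:T, 6:F, 8:T. ✗
3: successors {1, 3, 5, 6, 7, 8}; q → p there: 1:T, 3:T, 5:T, 6:F, 7:T, 8:T. ✗
4: successors {1, 3, 4, 6, 7, 8}; q → p there: 1:T, 3:T, 4:T, 6:F, 7:T, 8:T. ✗
5: successors {1, 2, 3, 4, 5, 6, 7}; q → p there: 1:T, 2:T, 3:T, 4:T, 5:T, 6:F, 7:T. ✗
6: successors {1, 3, 5, 8}; q → p there: 1:T, 3:T, 5:T, 8:T. ✓
7: successors {1, 2, 3, 4, 6}; q → p there: 1:T, 2:T, 3:T, 4:T, 6:F. ✗
8: successors {1, 3, 4, 5, 8}; q → p there: 1:T, 3:T, 4:T, 5:T, 8:T. ✓
Satisfying worlds: {6, 8}.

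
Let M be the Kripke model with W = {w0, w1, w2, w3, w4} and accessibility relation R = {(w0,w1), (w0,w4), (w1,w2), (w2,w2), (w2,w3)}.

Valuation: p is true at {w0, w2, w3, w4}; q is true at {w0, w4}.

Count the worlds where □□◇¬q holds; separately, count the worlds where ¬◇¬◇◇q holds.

3 and 2

For □□◇¬q:
w0: successors {w1, w4}; □◇¬q there: w1:T, w4:T. ✓
w1: successors {w2}; □◇¬q there: w2:F. ✗
w2: successors {w2, w3}; □◇¬q there: w2:F, w3:T. ✗
w3: no successors, so □□◇¬q holds vacuously. ✓
w4: no successors, so □□◇¬q holds vacuously. ✓
— 3 worlds.
For ¬◇¬◇◇q:
w0: ◇¬◇◇q is T. ✗
w1: ◇¬◇◇q is T. ✗
w2: ◇¬◇◇q is T. ✗
w3: ◇¬◇◇q is F. ✓
w4: ◇¬◇◇q is F. ✓
— 2 worlds.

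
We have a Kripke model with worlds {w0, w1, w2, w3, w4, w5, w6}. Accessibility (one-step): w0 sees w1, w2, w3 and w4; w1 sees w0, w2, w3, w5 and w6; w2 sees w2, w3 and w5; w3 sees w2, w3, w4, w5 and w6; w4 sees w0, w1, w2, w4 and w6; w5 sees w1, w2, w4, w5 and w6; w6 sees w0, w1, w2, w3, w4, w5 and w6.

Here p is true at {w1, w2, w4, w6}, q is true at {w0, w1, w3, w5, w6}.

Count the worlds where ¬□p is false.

w0: □p is F. ✓
w1: □p is F. ✓
w2: □p is F. ✓
w3: □p is F. ✓
w4: □p is F. ✓
w5: □p is F. ✓
w6: □p is F. ✓
Satisfying worlds: {w0, w1, w2, w3, w4, w5, w6}.
So ¬□p fails at the other 0 worlds.

0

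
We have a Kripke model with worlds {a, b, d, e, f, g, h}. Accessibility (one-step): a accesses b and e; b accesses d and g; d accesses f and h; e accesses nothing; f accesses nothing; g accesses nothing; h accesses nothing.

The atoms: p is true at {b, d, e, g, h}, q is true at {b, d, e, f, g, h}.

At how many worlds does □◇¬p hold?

4

a: successors {b, e}; ◇¬p there: b:F, e:F. ✗
b: successors {d, g}; ◇¬p there: d:T, g:F. ✗
d: successors {f, h}; ◇¬p there: f:F, h:F. ✗
e: no successors, so □◇¬p holds vacuously. ✓
f: no successors, so □◇¬p holds vacuously. ✓
g: no successors, so □◇¬p holds vacuously. ✓
h: no successors, so □◇¬p holds vacuously. ✓
Satisfying worlds: {e, f, g, h}.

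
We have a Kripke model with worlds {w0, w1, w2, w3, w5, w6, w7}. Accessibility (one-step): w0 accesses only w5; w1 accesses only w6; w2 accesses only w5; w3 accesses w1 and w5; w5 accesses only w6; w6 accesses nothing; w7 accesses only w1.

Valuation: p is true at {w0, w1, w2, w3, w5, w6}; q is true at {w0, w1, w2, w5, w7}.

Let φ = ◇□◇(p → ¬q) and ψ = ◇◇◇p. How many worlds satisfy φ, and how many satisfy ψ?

For ◇□◇(p → ¬q):
w0: successors {w5}; □◇(p → ¬q) there: w5:F. ✗
w1: successors {w6}; □◇(p → ¬q) there: w6:T. ✓
w2: successors {w5}; □◇(p → ¬q) there: w5:F. ✗
w3: successors {w1, w5}; □◇(p → ¬q) there: w1:F, w5:F. ✗
w5: successors {w6}; □◇(p → ¬q) there: w6:T. ✓
w6: no successors, so ◇□◇(p → ¬q) fails. ✗
w7: successors {w1}; □◇(p → ¬q) there: w1:F. ✗
— 2 worlds.
For ◇◇◇p:
w0: successors {w5}; ◇◇p there: w5:F. ✗
w1: successors {w6}; ◇◇p there: w6:F. ✗
w2: successors {w5}; ◇◇p there: w5:F. ✗
w3: successors {w1, w5}; ◇◇p there: w1:F, w5:F. ✗
w5: successors {w6}; ◇◇p there: w6:F. ✗
w6: no successors, so ◇◇◇p fails. ✗
w7: successors {w1}; ◇◇p there: w1:F. ✗
— 0 worlds.

2 and 0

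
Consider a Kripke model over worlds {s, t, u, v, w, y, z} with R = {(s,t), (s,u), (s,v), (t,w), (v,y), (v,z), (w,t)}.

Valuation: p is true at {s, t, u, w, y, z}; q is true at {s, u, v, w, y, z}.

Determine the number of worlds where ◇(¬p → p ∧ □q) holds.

s: successors {t, u, v}; ¬p → p ∧ □q there: t:T, u:T, v:F. ✓
t: successors {w}; ¬p → p ∧ □q there: w:T. ✓
u: no successors, so ◇(¬p → p ∧ □q) fails. ✗
v: successors {y, z}; ¬p → p ∧ □q there: y:T, z:T. ✓
w: successors {t}; ¬p → p ∧ □q there: t:T. ✓
y: no successors, so ◇(¬p → p ∧ □q) fails. ✗
z: no successors, so ◇(¬p → p ∧ □q) fails. ✗
Satisfying worlds: {s, t, v, w}.

4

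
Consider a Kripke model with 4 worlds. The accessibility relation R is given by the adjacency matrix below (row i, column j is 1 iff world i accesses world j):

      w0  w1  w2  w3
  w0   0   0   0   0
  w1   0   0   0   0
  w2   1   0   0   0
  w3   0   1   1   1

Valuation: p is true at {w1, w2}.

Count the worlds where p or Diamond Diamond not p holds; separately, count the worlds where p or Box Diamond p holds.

3 and 3

For p or Diamond Diamond not p:
w0: p is F, Diamond Diamond not p is F. ✗
w1: p is T, Diamond Diamond not p is F. ✓
w2: p is T, Diamond Diamond not p is F. ✓
w3: p is F, Diamond Diamond not p is T. ✓
— 3 worlds.
For p or Box Diamond p:
w0: p is F, Box Diamond p is T. ✓
w1: p is T, Box Diamond p is T. ✓
w2: p is T, Box Diamond p is F. ✓
w3: p is F, Box Diamond p is F. ✗
— 3 worlds.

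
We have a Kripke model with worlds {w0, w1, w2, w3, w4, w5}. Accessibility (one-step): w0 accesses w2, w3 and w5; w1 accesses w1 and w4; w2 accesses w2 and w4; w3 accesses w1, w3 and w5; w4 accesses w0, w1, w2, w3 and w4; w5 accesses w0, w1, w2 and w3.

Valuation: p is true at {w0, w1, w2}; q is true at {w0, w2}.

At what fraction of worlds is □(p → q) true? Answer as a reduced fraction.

w0: successors {w2, w3, w5}; p → q there: w2:T, w3:T, w5:T. ✓
w1: successors {w1, w4}; p → q there: w1:F, w4:T. ✗
w2: successors {w2, w4}; p → q there: w2:T, w4:T. ✓
w3: successors {w1, w3, w5}; p → q there: w1:F, w3:T, w5:T. ✗
w4: successors {w0, w1, w2, w3, w4}; p → q there: w0:T, w1:F, w2:T, w3:T, w4:T. ✗
w5: successors {w0, w1, w2, w3}; p → q there: w0:T, w1:F, w2:T, w3:T. ✗
That's 2 of 6 worlds, so 2/6 = 1/3.

1/3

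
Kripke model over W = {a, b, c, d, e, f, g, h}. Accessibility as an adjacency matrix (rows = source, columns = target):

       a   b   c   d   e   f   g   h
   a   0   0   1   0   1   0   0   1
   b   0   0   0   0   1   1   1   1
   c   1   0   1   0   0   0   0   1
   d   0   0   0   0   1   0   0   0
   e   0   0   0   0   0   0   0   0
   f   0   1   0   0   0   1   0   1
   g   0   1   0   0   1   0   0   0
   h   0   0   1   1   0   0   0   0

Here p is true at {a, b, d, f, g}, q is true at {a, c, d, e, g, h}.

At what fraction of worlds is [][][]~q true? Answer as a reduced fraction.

a: successors {c, e, h}; [][]~q there: c:F, e:T, h:F. ✗
b: successors {e, f, g, h}; [][]~q there: e:T, f:F, g:F, h:F. ✗
c: successors {a, c, h}; [][]~q there: a:F, c:F, h:F. ✗
d: successors {e}; [][]~q there: e:T. ✓
e: no successors, so [][][]~q holds vacuously. ✓
f: successors {b, f, h}; [][]~q there: b:F, f:F, h:F. ✗
g: successors {b, e}; [][]~q there: b:F, e:T. ✗
h: successors {c, d}; [][]~q there: c:F, d:T. ✗
That's 2 of 8 worlds, so 2/8 = 1/4.

1/4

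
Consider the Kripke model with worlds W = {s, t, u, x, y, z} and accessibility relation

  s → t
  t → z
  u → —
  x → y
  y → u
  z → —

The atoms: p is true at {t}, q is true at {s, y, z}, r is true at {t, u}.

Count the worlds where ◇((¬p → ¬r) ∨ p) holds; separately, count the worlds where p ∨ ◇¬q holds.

For ◇((¬p → ¬r) ∨ p):
s: successors {t}; (¬p → ¬r) ∨ p there: t:T. ✓
t: successors {z}; (¬p → ¬r) ∨ p there: z:T. ✓
u: no successors, so ◇((¬p → ¬r) ∨ p) fails. ✗
x: successors {y}; (¬p → ¬r) ∨ p there: y:T. ✓
y: successors {u}; (¬p → ¬r) ∨ p there: u:F. ✗
z: no successors, so ◇((¬p → ¬r) ∨ p) fails. ✗
— 3 worlds.
For p ∨ ◇¬q:
s: p is F, ◇¬q is T. ✓
t: p is T, ◇¬q is F. ✓
u: p is F, ◇¬q is F. ✗
x: p is F, ◇¬q is F. ✗
y: p is F, ◇¬q is T. ✓
z: p is F, ◇¬q is F. ✗
— 3 worlds.

3 and 3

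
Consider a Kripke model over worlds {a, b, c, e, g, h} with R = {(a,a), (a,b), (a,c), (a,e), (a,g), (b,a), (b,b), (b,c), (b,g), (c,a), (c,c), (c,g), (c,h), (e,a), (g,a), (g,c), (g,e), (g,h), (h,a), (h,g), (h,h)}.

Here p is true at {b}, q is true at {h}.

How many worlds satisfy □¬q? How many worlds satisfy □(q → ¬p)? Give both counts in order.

3 and 6

For □¬q:
a: successors {a, b, c, e, g}; ¬q there: a:T, b:T, c:T, e:T, g:T. ✓
b: successors {a, b, c, g}; ¬q there: a:T, b:T, c:T, g:T. ✓
c: successors {a, c, g, h}; ¬q there: a:T, c:T, g:T, h:F. ✗
e: successors {a}; ¬q there: a:T. ✓
g: successors {a, c, e, h}; ¬q there: a:T, c:T, e:T, h:F. ✗
h: successors {a, g, h}; ¬q there: a:T, g:T, h:F. ✗
— 3 worlds.
For □(q → ¬p):
a: successors {a, b, c, e, g}; q → ¬p there: a:T, b:T, c:T, e:T, g:T. ✓
b: successors {a, b, c, g}; q → ¬p there: a:T, b:T, c:T, g:T. ✓
c: successors {a, c, g, h}; q → ¬p there: a:T, c:T, g:T, h:T. ✓
e: successors {a}; q → ¬p there: a:T. ✓
g: successors {a, c, e, h}; q → ¬p there: a:T, c:T, e:T, h:T. ✓
h: successors {a, g, h}; q → ¬p there: a:T, g:T, h:T. ✓
— 6 worlds.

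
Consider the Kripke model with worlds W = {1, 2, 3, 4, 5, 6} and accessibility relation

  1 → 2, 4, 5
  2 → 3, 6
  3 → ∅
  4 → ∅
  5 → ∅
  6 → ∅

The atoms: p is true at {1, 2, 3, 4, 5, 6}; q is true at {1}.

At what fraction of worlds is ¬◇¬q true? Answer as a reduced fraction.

1: ◇¬q is T. ✗
2: ◇¬q is T. ✗
3: ◇¬q is F. ✓
4: ◇¬q is F. ✓
5: ◇¬q is F. ✓
6: ◇¬q is F. ✓
That's 4 of 6 worlds, so 4/6 = 2/3.

2/3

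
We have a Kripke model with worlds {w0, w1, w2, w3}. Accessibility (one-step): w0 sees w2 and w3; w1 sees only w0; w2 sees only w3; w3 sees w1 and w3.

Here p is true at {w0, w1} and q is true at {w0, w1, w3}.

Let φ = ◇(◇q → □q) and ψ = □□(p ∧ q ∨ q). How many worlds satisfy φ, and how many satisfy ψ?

For ◇(◇q → □q):
w0: successors {w2, w3}; ◇q → □q there: w2:T, w3:T. ✓
w1: successors {w0}; ◇q → □q there: w0:F. ✗
w2: successors {w3}; ◇q → □q there: w3:T. ✓
w3: successors {w1, w3}; ◇q → □q there: w1:T, w3:T. ✓
— 3 worlds.
For □□(p ∧ q ∨ q):
w0: successors {w2, w3}; □(p ∧ q ∨ q) there: w2:T, w3:T. ✓
w1: successors {w0}; □(p ∧ q ∨ q) there: w0:F. ✗
w2: successors {w3}; □(p ∧ q ∨ q) there: w3:T. ✓
w3: successors {w1, w3}; □(p ∧ q ∨ q) there: w1:T, w3:T. ✓
— 3 worlds.

3 and 3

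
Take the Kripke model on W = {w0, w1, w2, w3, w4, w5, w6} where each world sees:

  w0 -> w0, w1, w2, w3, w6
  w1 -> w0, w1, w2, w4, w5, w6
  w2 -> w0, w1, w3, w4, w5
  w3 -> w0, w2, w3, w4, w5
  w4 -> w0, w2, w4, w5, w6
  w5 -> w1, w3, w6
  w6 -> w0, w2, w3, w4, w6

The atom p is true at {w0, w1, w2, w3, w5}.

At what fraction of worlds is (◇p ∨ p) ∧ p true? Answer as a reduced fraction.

5/7

w0: ◇p ∨ p is T, p is T. ✓
w1: ◇p ∨ p is T, p is T. ✓
w2: ◇p ∨ p is T, p is T. ✓
w3: ◇p ∨ p is T, p is T. ✓
w4: ◇p ∨ p is T, p is F. ✗
w5: ◇p ∨ p is T, p is T. ✓
w6: ◇p ∨ p is T, p is F. ✗
That's 5 of 7 worlds, so 5/7.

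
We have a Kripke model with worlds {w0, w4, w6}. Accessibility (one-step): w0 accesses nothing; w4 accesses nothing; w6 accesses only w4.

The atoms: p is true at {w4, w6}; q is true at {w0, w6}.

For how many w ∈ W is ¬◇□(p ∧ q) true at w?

w0: ◇□(p ∧ q) is F. ✓
w4: ◇□(p ∧ q) is F. ✓
w6: ◇□(p ∧ q) is T. ✗
Satisfying worlds: {w0, w4}.

2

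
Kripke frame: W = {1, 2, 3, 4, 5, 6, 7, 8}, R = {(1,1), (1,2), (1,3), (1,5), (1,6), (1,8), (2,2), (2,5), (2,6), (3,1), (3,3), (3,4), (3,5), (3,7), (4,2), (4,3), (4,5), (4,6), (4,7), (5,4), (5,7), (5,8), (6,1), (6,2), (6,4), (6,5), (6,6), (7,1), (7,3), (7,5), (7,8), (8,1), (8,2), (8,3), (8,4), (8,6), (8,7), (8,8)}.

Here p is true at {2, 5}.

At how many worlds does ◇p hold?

1: successors {1, 2, 3, 5, 6, 8}; p there: 1:F, 2:T, 3:F, 5:T, 6:F, 8:F. ✓
2: successors {2, 5, 6}; p there: 2:T, 5:T, 6:F. ✓
3: successors {1, 3, 4, 5, 7}; p there: 1:F, 3:F, 4:F, 5:T, 7:F. ✓
4: successors {2, 3, 5, 6, 7}; p there: 2:T, 3:F, 5:T, 6:F, 7:F. ✓
5: successors {4, 7, 8}; p there: 4:F, 7:F, 8:F. ✗
6: successors {1, 2, 4, 5, 6}; p there: 1:F, 2:T, 4:F, 5:T, 6:F. ✓
7: successors {1, 3, 5, 8}; p there: 1:F, 3:F, 5:T, 8:F. ✓
8: successors {1, 2, 3, 4, 6, 7, 8}; p there: 1:F, 2:T, 3:F, 4:F, 6:F, 7:F, 8:F. ✓
Satisfying worlds: {1, 2, 3, 4, 6, 7, 8}.

7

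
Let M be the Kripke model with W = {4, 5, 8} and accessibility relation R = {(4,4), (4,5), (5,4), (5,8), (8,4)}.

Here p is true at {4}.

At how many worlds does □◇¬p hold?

2

4: successors {4, 5}; ◇¬p there: 4:T, 5:T. ✓
5: successors {4, 8}; ◇¬p there: 4:T, 8:F. ✗
8: successors {4}; ◇¬p there: 4:T. ✓
Satisfying worlds: {4, 8}.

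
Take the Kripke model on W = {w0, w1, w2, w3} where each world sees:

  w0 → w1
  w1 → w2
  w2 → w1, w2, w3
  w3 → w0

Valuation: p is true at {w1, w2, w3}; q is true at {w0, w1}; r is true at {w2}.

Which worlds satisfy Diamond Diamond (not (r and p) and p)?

{w1, w2, w3}

w0: successors {w1}; Diamond (not (r and p) and p) there: w1:F. ✗
w1: successors {w2}; Diamond (not (r and p) and p) there: w2:T. ✓
w2: successors {w1, w2, w3}; Diamond (not (r and p) and p) there: w1:F, w2:T, w3:F. ✓
w3: successors {w0}; Diamond (not (r and p) and p) there: w0:T. ✓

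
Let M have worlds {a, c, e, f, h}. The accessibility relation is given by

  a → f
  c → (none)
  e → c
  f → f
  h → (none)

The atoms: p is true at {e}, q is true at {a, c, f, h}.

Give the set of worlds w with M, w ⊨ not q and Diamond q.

a: not q is F, Diamond q is T. ✗
c: not q is F, Diamond q is F. ✗
e: not q is T, Diamond q is T. ✓
f: not q is F, Diamond q is T. ✗
h: not q is F, Diamond q is F. ✗

{e}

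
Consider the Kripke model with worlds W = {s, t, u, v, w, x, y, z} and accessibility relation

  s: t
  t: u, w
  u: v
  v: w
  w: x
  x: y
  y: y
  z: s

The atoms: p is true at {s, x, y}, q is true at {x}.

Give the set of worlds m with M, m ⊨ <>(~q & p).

{x, y, z}

s: successors {t}; ~q & p there: t:F. ✗
t: successors {u, w}; ~q & p there: u:F, w:F. ✗
u: successors {v}; ~q & p there: v:F. ✗
v: successors {w}; ~q & p there: w:F. ✗
w: successors {x}; ~q & p there: x:F. ✗
x: successors {y}; ~q & p there: y:T. ✓
y: successors {y}; ~q & p there: y:T. ✓
z: successors {s}; ~q & p there: s:T. ✓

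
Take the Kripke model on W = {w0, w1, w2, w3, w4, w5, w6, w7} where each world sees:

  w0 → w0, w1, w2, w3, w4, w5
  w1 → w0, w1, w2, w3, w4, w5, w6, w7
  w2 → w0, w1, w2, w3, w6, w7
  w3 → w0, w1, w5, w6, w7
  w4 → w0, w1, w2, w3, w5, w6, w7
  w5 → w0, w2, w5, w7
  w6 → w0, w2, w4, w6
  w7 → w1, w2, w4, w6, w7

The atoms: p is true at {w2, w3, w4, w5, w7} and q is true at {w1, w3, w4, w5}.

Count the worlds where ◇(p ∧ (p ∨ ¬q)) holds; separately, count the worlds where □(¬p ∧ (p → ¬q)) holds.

For ◇(p ∧ (p ∨ ¬q)):
w0: successors {w0, w1, w2, w3, w4, w5}; p ∧ (p ∨ ¬q) there: w0:F, w1:F, w2:T, w3:T, w4:T, w5:T. ✓
w1: successors {w0, w1, w2, w3, w4, w5, w6, w7}; p ∧ (p ∨ ¬q) there: w0:F, w1:F, w2:T, w3:T, w4:T, w5:T, w6:F, w7:T. ✓
w2: successors {w0, w1, w2, w3, w6, w7}; p ∧ (p ∨ ¬q) there: w0:F, w1:F, w2:T, w3:T, w6:F, w7:T. ✓
w3: successors {w0, w1, w5, w6, w7}; p ∧ (p ∨ ¬q) there: w0:F, w1:F, w5:T, w6:F, w7:T. ✓
w4: successors {w0, w1, w2, w3, w5, w6, w7}; p ∧ (p ∨ ¬q) there: w0:F, w1:F, w2:T, w3:T, w5:T, w6:F, w7:T. ✓
w5: successors {w0, w2, w5, w7}; p ∧ (p ∨ ¬q) there: w0:F, w2:T, w5:T, w7:T. ✓
w6: successors {w0, w2, w4, w6}; p ∧ (p ∨ ¬q) there: w0:F, w2:T, w4:T, w6:F. ✓
w7: successors {w1, w2, w4, w6, w7}; p ∧ (p ∨ ¬q) there: w1:F, w2:T, w4:T, w6:F, w7:T. ✓
— 8 worlds.
For □(¬p ∧ (p → ¬q)):
w0: successors {w0, w1, w2, w3, w4, w5}; ¬p ∧ (p → ¬q) there: w0:T, w1:T, w2:F, w3:F, w4:F, w5:F. ✗
w1: successors {w0, w1, w2, w3, w4, w5, w6, w7}; ¬p ∧ (p → ¬q) there: w0:T, w1:T, w2:F, w3:F, w4:F, w5:F, w6:T, w7:F. ✗
w2: successors {w0, w1, w2, w3, w6, w7}; ¬p ∧ (p → ¬q) there: w0:T, w1:T, w2:F, w3:F, w6:T, w7:F. ✗
w3: successors {w0, w1, w5, w6, w7}; ¬p ∧ (p → ¬q) there: w0:T, w1:T, w5:F, w6:T, w7:F. ✗
w4: successors {w0, w1, w2, w3, w5, w6, w7}; ¬p ∧ (p → ¬q) there: w0:T, w1:T, w2:F, w3:F, w5:F, w6:T, w7:F. ✗
w5: successors {w0, w2, w5, w7}; ¬p ∧ (p → ¬q) there: w0:T, w2:F, w5:F, w7:F. ✗
w6: successors {w0, w2, w4, w6}; ¬p ∧ (p → ¬q) there: w0:T, w2:F, w4:F, w6:T. ✗
w7: successors {w1, w2, w4, w6, w7}; ¬p ∧ (p → ¬q) there: w1:T, w2:F, w4:F, w6:T, w7:F. ✗
— 0 worlds.

8 and 0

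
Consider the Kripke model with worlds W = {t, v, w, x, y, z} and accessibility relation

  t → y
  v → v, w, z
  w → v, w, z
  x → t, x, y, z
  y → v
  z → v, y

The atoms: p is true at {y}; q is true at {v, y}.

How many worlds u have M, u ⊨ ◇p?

3

t: successors {y}; p there: y:T. ✓
v: successors {v, w, z}; p there: v:F, w:F, z:F. ✗
w: successors {v, w, z}; p there: v:F, w:F, z:F. ✗
x: successors {t, x, y, z}; p there: t:F, x:F, y:T, z:F. ✓
y: successors {v}; p there: v:F. ✗
z: successors {v, y}; p there: v:F, y:T. ✓
Satisfying worlds: {t, x, z}.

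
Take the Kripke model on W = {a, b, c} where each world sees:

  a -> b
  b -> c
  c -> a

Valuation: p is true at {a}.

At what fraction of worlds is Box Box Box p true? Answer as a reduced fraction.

a: successors {b}; Box Box p there: b:T. ✓
b: successors {c}; Box Box p there: c:F. ✗
c: successors {a}; Box Box p there: a:F. ✗
That's 1 of 3 worlds, so 1/3.

1/3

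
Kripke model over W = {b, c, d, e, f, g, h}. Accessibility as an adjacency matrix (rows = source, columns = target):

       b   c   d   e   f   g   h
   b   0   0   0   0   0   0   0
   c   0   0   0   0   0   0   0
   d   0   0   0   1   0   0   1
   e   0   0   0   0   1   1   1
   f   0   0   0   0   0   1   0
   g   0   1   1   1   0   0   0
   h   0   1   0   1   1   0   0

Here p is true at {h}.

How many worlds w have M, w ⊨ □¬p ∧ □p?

b: □¬p is T, □p is T. ✓
c: □¬p is T, □p is T. ✓
d: □¬p is F, □p is F. ✗
e: □¬p is F, □p is F. ✗
f: □¬p is T, □p is F. ✗
g: □¬p is T, □p is F. ✗
h: □¬p is T, □p is F. ✗
Satisfying worlds: {b, c}.

2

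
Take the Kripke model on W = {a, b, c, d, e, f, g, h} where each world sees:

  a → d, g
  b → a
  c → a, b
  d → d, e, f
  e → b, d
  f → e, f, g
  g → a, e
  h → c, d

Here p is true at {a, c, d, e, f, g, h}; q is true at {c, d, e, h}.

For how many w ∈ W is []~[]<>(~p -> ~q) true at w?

a: successors {d, g}; ~[]<>(~p -> ~q) there: d:F, g:F. ✗
b: successors {a}; ~[]<>(~p -> ~q) there: a:F. ✗
c: successors {a, b}; ~[]<>(~p -> ~q) there: a:F, b:F. ✗
d: successors {d, e, f}; ~[]<>(~p -> ~q) there: d:F, e:F, f:F. ✗
e: successors {b, d}; ~[]<>(~p -> ~q) there: b:F, d:F. ✗
f: successors {e, f, g}; ~[]<>(~p -> ~q) there: e:F, f:F, g:F. ✗
g: successors {a, e}; ~[]<>(~p -> ~q) there: a:F, e:F. ✗
h: successors {c, d}; ~[]<>(~p -> ~q) there: c:F, d:F. ✗
Satisfying worlds: ∅.

0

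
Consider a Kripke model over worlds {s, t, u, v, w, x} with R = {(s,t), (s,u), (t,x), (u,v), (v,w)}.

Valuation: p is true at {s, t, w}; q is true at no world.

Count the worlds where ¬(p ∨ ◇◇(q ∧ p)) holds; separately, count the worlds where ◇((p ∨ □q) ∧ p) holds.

3 and 2

For ¬(p ∨ ◇◇(q ∧ p)):
s: p ∨ ◇◇(q ∧ p) is T. ✗
t: p ∨ ◇◇(q ∧ p) is T. ✗
u: p ∨ ◇◇(q ∧ p) is F. ✓
v: p ∨ ◇◇(q ∧ p) is F. ✓
w: p ∨ ◇◇(q ∧ p) is T. ✗
x: p ∨ ◇◇(q ∧ p) is F. ✓
— 3 worlds.
For ◇((p ∨ □q) ∧ p):
s: successors {t, u}; (p ∨ □q) ∧ p there: t:T, u:F. ✓
t: successors {x}; (p ∨ □q) ∧ p there: x:F. ✗
u: successors {v}; (p ∨ □q) ∧ p there: v:F. ✗
v: successors {w}; (p ∨ □q) ∧ p there: w:T. ✓
w: no successors, so ◇((p ∨ □q) ∧ p) fails. ✗
x: no successors, so ◇((p ∨ □q) ∧ p) fails. ✗
— 2 worlds.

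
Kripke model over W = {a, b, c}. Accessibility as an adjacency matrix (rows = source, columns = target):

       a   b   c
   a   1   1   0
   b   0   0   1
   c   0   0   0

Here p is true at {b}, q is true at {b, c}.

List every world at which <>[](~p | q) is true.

a: successors {a, b}; [](~p | q) there: a:T, b:T. ✓
b: successors {c}; [](~p | q) there: c:T. ✓
c: no successors, so <>[](~p | q) fails. ✗

{a, b}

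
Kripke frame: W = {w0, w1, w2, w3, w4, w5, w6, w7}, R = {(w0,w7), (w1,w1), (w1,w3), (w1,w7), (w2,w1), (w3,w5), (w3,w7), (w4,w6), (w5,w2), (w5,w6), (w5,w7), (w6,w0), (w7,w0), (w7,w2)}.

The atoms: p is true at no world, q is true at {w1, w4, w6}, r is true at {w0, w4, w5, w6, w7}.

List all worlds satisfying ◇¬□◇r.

w0: successors {w7}; ¬□◇r there: w7:T. ✓
w1: successors {w1, w3, w7}; ¬□◇r there: w1:F, w3:F, w7:T. ✓
w2: successors {w1}; ¬□◇r there: w1:F. ✗
w3: successors {w5, w7}; ¬□◇r there: w5:T, w7:T. ✓
w4: successors {w6}; ¬□◇r there: w6:F. ✗
w5: successors {w2, w6, w7}; ¬□◇r there: w2:F, w6:F, w7:T. ✓
w6: successors {w0}; ¬□◇r there: w0:F. ✗
w7: successors {w0, w2}; ¬□◇r there: w0:F, w2:F. ✗

{w0, w1, w3, w5}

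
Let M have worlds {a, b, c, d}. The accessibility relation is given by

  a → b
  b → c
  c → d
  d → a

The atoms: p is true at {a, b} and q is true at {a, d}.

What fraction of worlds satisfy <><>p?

1/2

a: successors {b}; <>p there: b:F. ✗
b: successors {c}; <>p there: c:F. ✗
c: successors {d}; <>p there: d:T. ✓
d: successors {a}; <>p there: a:T. ✓
That's 2 of 4 worlds, so 2/4 = 1/2.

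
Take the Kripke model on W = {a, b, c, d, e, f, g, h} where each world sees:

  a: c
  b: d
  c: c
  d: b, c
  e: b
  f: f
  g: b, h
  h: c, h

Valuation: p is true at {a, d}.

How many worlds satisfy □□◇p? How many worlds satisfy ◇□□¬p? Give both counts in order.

For □□◇p:
a: successors {c}; □◇p there: c:F. ✗
b: successors {d}; □◇p there: d:F. ✗
c: successors {c}; □◇p there: c:F. ✗
d: successors {b, c}; □◇p there: b:F, c:F. ✗
e: successors {b}; □◇p there: b:F. ✗
f: successors {f}; □◇p there: f:F. ✗
g: successors {b, h}; □◇p there: b:F, h:F. ✗
h: successors {c, h}; □◇p there: c:F, h:F. ✗
— 0 worlds.
For ◇□□¬p:
a: successors {c}; □□¬p there: c:T. ✓
b: successors {d}; □□¬p there: d:F. ✗
c: successors {c}; □□¬p there: c:T. ✓
d: successors {b, c}; □□¬p there: b:T, c:T. ✓
e: successors {b}; □□¬p there: b:T. ✓
f: successors {f}; □□¬p there: f:T. ✓
g: successors {b, h}; □□¬p there: b:T, h:T. ✓
h: successors {c, h}; □□¬p there: c:T, h:T. ✓
— 7 worlds.

0 and 7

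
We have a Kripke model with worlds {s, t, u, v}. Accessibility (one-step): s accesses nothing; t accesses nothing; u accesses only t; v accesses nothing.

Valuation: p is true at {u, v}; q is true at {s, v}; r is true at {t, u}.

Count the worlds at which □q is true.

s: no successors, so □q holds vacuously. ✓
t: no successors, so □q holds vacuously. ✓
u: successors {t}; q there: t:F. ✗
v: no successors, so □q holds vacuously. ✓
Satisfying worlds: {s, t, v}.

3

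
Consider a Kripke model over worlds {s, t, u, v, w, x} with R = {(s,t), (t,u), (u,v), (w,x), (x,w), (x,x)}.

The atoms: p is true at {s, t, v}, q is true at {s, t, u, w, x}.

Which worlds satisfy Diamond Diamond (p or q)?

s: successors {t}; Diamond (p or q) there: t:T. ✓
t: successors {u}; Diamond (p or q) there: u:T. ✓
u: successors {v}; Diamond (p or q) there: v:F. ✗
v: no successors, so Diamond Diamond (p or q) fails. ✗
w: successors {x}; Diamond (p or q) there: x:T. ✓
x: successors {w, x}; Diamond (p or q) there: w:T, x:T. ✓

{s, t, w, x}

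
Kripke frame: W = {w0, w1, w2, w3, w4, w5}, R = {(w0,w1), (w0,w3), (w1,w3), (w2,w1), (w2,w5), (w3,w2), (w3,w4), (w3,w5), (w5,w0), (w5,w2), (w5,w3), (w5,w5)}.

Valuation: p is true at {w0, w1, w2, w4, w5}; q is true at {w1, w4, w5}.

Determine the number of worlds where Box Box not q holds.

w0: successors {w1, w3}; Box not q there: w1:T, w3:F. ✗
w1: successors {w3}; Box not q there: w3:F. ✗
w2: successors {w1, w5}; Box not q there: w1:T, w5:F. ✗
w3: successors {w2, w4, w5}; Box not q there: w2:F, w4:T, w5:F. ✗
w4: no successors, so Box Box not q holds vacuously. ✓
w5: successors {w0, w2, w3, w5}; Box not q there: w0:F, w2:F, w3:F, w5:F. ✗
Satisfying worlds: {w4}.

1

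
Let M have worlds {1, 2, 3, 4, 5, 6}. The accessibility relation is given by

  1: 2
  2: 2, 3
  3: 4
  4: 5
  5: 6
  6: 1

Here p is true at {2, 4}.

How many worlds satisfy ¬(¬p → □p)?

2

1: ¬p → □p is T. ✗
2: ¬p → □p is T. ✗
3: ¬p → □p is T. ✗
4: ¬p → □p is T. ✗
5: ¬p → □p is F. ✓
6: ¬p → □p is F. ✓
Satisfying worlds: {5, 6}.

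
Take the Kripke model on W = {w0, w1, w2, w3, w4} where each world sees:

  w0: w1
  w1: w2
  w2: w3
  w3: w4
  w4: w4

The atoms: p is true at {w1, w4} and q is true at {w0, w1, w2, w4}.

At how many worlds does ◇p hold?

3

w0: successors {w1}; p there: w1:T. ✓
w1: successors {w2}; p there: w2:F. ✗
w2: successors {w3}; p there: w3:F. ✗
w3: successors {w4}; p there: w4:T. ✓
w4: successors {w4}; p there: w4:T. ✓
Satisfying worlds: {w0, w3, w4}.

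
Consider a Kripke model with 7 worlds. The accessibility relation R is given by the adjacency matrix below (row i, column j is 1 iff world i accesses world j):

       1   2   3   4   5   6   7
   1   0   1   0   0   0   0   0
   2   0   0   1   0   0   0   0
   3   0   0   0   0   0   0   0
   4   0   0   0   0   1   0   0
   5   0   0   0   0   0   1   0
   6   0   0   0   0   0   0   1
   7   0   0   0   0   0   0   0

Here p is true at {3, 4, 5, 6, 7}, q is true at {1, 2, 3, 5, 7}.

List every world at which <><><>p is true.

{4}

1: successors {2}; <><>p there: 2:F. ✗
2: successors {3}; <><>p there: 3:F. ✗
3: no successors, so <><><>p fails. ✗
4: successors {5}; <><>p there: 5:T. ✓
5: successors {6}; <><>p there: 6:F. ✗
6: successors {7}; <><>p there: 7:F. ✗
7: no successors, so <><><>p fails. ✗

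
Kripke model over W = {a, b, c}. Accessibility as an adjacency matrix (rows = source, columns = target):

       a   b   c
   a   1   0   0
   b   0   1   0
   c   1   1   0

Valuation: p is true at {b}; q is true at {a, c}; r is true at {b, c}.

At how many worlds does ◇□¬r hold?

2

a: successors {a}; □¬r there: a:T. ✓
b: successors {b}; □¬r there: b:F. ✗
c: successors {a, b}; □¬r there: a:T, b:F. ✓
Satisfying worlds: {a, c}.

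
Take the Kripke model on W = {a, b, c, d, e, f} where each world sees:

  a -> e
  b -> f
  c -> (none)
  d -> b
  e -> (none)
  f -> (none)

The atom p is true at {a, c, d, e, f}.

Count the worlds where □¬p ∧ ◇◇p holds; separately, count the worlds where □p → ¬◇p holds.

1 and 4

For □¬p ∧ ◇◇p:
a: □¬p is F, ◇◇p is F. ✗
b: □¬p is F, ◇◇p is F. ✗
c: □¬p is T, ◇◇p is F. ✗
d: □¬p is T, ◇◇p is T. ✓
e: □¬p is T, ◇◇p is F. ✗
f: □¬p is T, ◇◇p is F. ✗
— 1 world.
For □p → ¬◇p:
a: □p is T, ¬◇p is F. ✗
b: □p is T, ¬◇p is F. ✗
c: □p is T, ¬◇p is T. ✓
d: □p is F, ¬◇p is T. ✓
e: □p is T, ¬◇p is T. ✓
f: □p is T, ¬◇p is T. ✓
— 4 worlds.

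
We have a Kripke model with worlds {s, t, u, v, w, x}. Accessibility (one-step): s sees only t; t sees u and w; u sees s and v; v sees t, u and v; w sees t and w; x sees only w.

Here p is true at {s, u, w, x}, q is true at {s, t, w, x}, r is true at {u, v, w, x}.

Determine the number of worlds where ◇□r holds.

3

s: successors {t}; □r there: t:T. ✓
t: successors {u, w}; □r there: u:F, w:F. ✗
u: successors {s, v}; □r there: s:F, v:F. ✗
v: successors {t, u, v}; □r there: t:T, u:F, v:F. ✓
w: successors {t, w}; □r there: t:T, w:F. ✓
x: successors {w}; □r there: w:F. ✗
Satisfying worlds: {s, v, w}.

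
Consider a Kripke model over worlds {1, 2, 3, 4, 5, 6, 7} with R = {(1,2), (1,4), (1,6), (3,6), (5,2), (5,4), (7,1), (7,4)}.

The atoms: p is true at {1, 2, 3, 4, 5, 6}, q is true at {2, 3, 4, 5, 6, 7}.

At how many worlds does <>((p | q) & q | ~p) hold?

1: successors {2, 4, 6}; (p | q) & q | ~p there: 2:T, 4:T, 6:T. ✓
2: no successors, so <>((p | q) & q | ~p) fails. ✗
3: successors {6}; (p | q) & q | ~p there: 6:T. ✓
4: no successors, so <>((p | q) & q | ~p) fails. ✗
5: successors {2, 4}; (p | q) & q | ~p there: 2:T, 4:T. ✓
6: no successors, so <>((p | q) & q | ~p) fails. ✗
7: successors {1, 4}; (p | q) & q | ~p there: 1:F, 4:T. ✓
Satisfying worlds: {1, 3, 5, 7}.

4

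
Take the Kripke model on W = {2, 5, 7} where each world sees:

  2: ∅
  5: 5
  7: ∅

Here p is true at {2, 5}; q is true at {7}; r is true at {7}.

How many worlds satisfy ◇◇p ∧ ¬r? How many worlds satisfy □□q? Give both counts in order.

For ◇◇p ∧ ¬r:
2: ◇◇p is F, ¬r is T. ✗
5: ◇◇p is T, ¬r is T. ✓
7: ◇◇p is F, ¬r is F. ✗
— 1 world.
For □□q:
2: no successors, so □□q holds vacuously. ✓
5: successors {5}; □q there: 5:F. ✗
7: no successors, so □□q holds vacuously. ✓
— 2 worlds.

1 and 2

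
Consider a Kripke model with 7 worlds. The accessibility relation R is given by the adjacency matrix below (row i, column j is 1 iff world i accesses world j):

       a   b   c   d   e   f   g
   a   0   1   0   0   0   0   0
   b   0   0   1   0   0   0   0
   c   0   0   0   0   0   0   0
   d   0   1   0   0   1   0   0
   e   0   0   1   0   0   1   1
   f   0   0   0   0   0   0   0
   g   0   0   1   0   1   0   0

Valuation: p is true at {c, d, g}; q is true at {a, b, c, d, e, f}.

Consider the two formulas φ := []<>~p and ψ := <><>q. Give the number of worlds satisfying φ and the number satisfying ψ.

For []<>~p:
a: successors {b}; <>~p there: b:F. ✗
b: successors {c}; <>~p there: c:F. ✗
c: no successors, so []<>~p holds vacuously. ✓
d: successors {b, e}; <>~p there: b:F, e:T. ✗
e: successors {c, f, g}; <>~p there: c:F, f:F, g:T. ✗
f: no successors, so []<>~p holds vacuously. ✓
g: successors {c, e}; <>~p there: c:F, e:T. ✗
— 2 worlds.
For <><>q:
a: successors {b}; <>q there: b:T. ✓
b: successors {c}; <>q there: c:F. ✗
c: no successors, so <><>q fails. ✗
d: successors {b, e}; <>q there: b:T, e:T. ✓
e: successors {c, f, g}; <>q there: c:F, f:F, g:T. ✓
f: no successors, so <><>q fails. ✗
g: successors {c, e}; <>q there: c:F, e:T. ✓
— 4 worlds.

2 and 4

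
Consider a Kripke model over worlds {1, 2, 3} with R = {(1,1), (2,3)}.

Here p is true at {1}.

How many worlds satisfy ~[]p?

1: []p is T. ✗
2: []p is F. ✓
3: []p is T. ✗
Satisfying worlds: {2}.

1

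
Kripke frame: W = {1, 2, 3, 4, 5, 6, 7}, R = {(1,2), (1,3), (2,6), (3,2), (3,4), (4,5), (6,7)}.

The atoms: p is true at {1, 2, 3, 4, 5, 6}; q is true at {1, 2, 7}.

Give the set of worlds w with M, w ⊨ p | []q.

{1, 2, 3, 4, 5, 6, 7}

1: p is T, []q is F. ✓
2: p is T, []q is F. ✓
3: p is T, []q is F. ✓
4: p is T, []q is F. ✓
5: p is T, []q is T. ✓
6: p is T, []q is T. ✓
7: p is F, []q is T. ✓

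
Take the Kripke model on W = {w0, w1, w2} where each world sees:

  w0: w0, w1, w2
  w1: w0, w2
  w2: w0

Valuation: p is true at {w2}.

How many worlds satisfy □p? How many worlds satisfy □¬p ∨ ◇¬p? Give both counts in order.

0 and 3

For □p:
w0: successors {w0, w1, w2}; p there: w0:F, w1:F, w2:T. ✗
w1: successors {w0, w2}; p there: w0:F, w2:T. ✗
w2: successors {w0}; p there: w0:F. ✗
— 0 worlds.
For □¬p ∨ ◇¬p:
w0: □¬p is F, ◇¬p is T. ✓
w1: □¬p is F, ◇¬p is T. ✓
w2: □¬p is T, ◇¬p is T. ✓
— 3 worlds.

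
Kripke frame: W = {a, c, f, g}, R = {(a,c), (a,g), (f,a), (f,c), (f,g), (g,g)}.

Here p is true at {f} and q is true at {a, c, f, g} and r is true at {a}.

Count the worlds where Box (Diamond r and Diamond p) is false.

3

a: successors {c, g}; Diamond r and Diamond p there: c:F, g:F. ✗
c: no successors, so Box (Diamond r and Diamond p) holds vacuously. ✓
f: successors {a, c, g}; Diamond r and Diamond p there: a:F, c:F, g:F. ✗
g: successors {g}; Diamond r and Diamond p there: g:F. ✗
Satisfying worlds: {c}.
So Box (Diamond r and Diamond p) fails at the other 3 worlds.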